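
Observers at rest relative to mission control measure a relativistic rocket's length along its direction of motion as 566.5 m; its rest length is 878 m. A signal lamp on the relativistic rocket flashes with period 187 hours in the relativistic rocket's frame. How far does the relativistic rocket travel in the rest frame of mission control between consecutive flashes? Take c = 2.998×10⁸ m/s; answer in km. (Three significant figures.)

From L = L₀/γ: γ = 878/566.5 = 1.54987.
β = √(1 − 1/γ²) = 0.764. Lab-frame period = γτ = 1.54987×187 hours = 289.83 hours. Distance = βc × γτ = 0.764 × 2.998×10⁸ m/s × 1043388 s = 2.3899×10^14 m = 2.39×10^11 km.

2.39×10^11 km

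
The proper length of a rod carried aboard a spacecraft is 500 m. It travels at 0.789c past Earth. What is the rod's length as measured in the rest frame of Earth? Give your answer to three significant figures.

β² = 0.622521, so γ = 1/√0.377479 = 1.6276.
Along the direction of motion the measured length is L₀/γ = 500/1.6276 = 307 m.

307 m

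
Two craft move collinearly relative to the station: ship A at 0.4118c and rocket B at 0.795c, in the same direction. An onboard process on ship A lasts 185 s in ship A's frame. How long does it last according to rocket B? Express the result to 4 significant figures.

225.1 s

Speed of ship A in rocket B's frame: u = (v_A − v_B)/(1 − v_A v_B/c²) = (0.4118 − 0.795)/(1 − 0.4118×0.795) = −0.3832/0.672619 = −0.56971; |u| = 0.56971c.
At |u| = 0.56971c, γ = (1 − 0.324569)^(−1/2) = 1.2168.
The clock on ship A records proper time, so rocket B measures Δt = γΔτ = 1.2168 × 185 = 225.1 s.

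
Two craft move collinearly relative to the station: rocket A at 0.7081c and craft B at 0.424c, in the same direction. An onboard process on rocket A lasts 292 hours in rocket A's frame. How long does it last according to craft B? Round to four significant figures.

319.5 hours

Transform rocket A's velocity into craft B's frame: (0.7081 − 0.424)/(1 − 0.7081·0.424) = 0.2841/0.6997656, so the relative speed is 0.40599c.
At |u| = 0.40599c, γ = (1 − 0.164828)^(−1/2) = 1.0942.
Rocket A's interval is proper; time dilation gives Δt_B = γΔτ = 1.0942 × 292 hours = 319.5 hours.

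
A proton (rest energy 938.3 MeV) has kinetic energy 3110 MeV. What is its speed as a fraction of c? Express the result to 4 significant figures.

0.9728c

K = (γ−1)mc², so γ = 1 + 3110/938.3 = 4.3145.
Then v/c = √(1 − γ⁻²) = √(1 − 0.0537204) = √0.9462796 = 0.9728.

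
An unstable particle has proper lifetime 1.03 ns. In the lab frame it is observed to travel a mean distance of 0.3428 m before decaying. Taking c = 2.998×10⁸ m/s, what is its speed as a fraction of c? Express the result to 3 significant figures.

d = βγcτ ⇒ βγ = d/(cτ) = 0.3428 m / (0.308794 m) = 1.1101.
β = (βγ)/√(1+(βγ)²) = 1.1101/√2.23232 = 0.743.

0.743c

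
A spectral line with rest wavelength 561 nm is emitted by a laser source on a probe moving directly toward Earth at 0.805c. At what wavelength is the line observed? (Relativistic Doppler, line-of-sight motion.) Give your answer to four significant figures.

Relativistic Doppler for wavelength: λ_obs = λ_src · √((1−β)/(1+β)).
With β = 0.805: factor = √(0.195/1.805) = 0.32868.
λ_obs = 561 × 0.32868 = 184.4 nm.

184.4 nm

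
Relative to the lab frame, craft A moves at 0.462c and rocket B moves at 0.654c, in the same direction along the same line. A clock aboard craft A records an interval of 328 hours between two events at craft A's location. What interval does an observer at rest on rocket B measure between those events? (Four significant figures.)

341.2 hours

Transform craft A's velocity into rocket B's frame: (0.462 − 0.654)/(1 − 0.462·0.654) = −0.192/0.697852, so the relative speed is 0.27513c.
γ for this relative speed: γ = 1/√(1 − 0.0756965) = 1.0401.
Craft A's interval is proper; time dilation gives Δt_B = γΔτ = 1.0401 × 328 hours = 341.2 hours.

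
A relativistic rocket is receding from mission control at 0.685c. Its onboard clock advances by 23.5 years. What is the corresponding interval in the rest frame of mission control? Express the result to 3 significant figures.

γ = 1/√(1 − β²) = 1/√(1 − 0.469225) = 1/√0.530775 = 1/0.728543 = 1.3726.
Time dilation: Δt = γ·Δτ = 1.3726 × 23.5 = 32.3 years.

32.3 years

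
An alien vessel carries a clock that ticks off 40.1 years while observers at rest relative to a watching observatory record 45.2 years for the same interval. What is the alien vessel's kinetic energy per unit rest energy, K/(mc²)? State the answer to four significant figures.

0.1272

γ = Δt/Δτ = 45.2/40.1 = 1.12718.
Since K = (γ−1)mc², K/(mc²) = 1.12718 − 1 = 0.1272.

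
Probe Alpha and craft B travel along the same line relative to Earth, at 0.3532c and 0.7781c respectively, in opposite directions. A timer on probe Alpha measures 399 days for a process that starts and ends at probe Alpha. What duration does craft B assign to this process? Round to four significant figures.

The velocity of probe Alpha relative to craft B is (0.3532 + 0.7781)c / (1 + 0.3532×0.7781) = 0.88742c; relative speed 0.88742c.
γ for this relative speed: γ = 1/√(1 − 0.787514) = 2.1694.
Probe Alpha's interval is proper; time dilation gives Δt_B = γΔτ = 2.1694 × 399 days = 865.6 days.

865.6 days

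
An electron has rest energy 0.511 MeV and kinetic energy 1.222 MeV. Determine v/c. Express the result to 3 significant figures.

0.956

K = (γ−1)mc², so γ = 1 + 1.222/0.511 = 3.3914.
Then v/c = √(1 − γ⁻²) = √(1 − 0.0869445) = √0.9130555 = 0.956.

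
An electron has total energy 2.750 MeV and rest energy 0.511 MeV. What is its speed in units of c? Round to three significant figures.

γ = E/(mc²) = 2.750/0.511 = 5.3816.
β = √(1 − 1/γ²) = √(1 − 0.0345285) = √0.9654715 = 0.983.

0.983c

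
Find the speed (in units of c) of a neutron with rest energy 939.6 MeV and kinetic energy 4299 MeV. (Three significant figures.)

K = (γ−1)mc², so γ = 1 + 4299/939.6 = 5.5754.
Then v/c = √(1 − γ⁻²) = √(1 − 0.0321698) = √0.9678302 = 0.984.

0.984c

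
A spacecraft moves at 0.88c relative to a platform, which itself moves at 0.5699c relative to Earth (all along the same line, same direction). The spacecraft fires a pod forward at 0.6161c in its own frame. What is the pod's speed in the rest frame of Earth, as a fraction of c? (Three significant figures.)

Apply u = (u'+v)/(1+u'v) twice. Pod in the platform frame: (0.6161+0.88)/(1+0.6161·0.88) = 1.4961/1.542168 = 0.97013c.
That velocity, transformed to the rest frame of Earth: (0.97013+0.5699)/(1+0.97013·0.5699) = 1.54003/1.552877087 = 0.99173c.

0.992c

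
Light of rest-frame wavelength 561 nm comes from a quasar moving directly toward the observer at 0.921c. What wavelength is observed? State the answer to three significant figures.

114 nm

Relativistic Doppler for wavelength: λ_obs = λ_src · √((1−β)/(1+β)).
With β = 0.921: factor = √(0.079/1.921) = 0.20279.
λ_obs = 561 × 0.20279 = 114 nm.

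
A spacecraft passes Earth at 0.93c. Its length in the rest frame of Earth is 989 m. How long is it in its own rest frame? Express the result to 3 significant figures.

With β = 0.93, γ = 1/√(1 − 0.93²) = 1/√0.1351 = 2.7206.
Proper length: L₀ = γ·L = 2.7206 × 989 = 2690 m.

2690 m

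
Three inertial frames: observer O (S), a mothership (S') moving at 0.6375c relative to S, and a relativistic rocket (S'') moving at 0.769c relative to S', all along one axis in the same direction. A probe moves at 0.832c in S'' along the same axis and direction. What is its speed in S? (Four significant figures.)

0.9947c

First combine the probe and relativistic rocket (S''→S'): u₁ = (0.832 + 0.769)/(1 + 0.832×0.769) = 1.601/1.639808 = 0.97633.
Then combine with the mothership (S'→S): u = (0.97633 + 0.6375)/(1 + 0.97633×0.6375) = 1.61383/1.622410375 = 0.99471.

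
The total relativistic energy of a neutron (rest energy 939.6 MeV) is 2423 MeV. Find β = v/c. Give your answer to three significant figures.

γ = E/(mc²) = 2423/939.6 = 2.5788.
β = √(1 − 1/γ²) = √(1 − 0.150371) = √0.849629 = 0.922.

0.922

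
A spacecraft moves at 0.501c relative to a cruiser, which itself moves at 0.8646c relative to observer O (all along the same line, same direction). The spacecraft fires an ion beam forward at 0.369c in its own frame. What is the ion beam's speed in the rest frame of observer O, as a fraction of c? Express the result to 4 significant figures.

Compose velocities in two stages. Stage 1 (into S'): u₁ = (0.369+0.501)/(1+0.369×0.501) = 0.73426.
Stage 2 (into S): u = (0.73426+0.8646)/(1+0.73426×0.8646) = 0.97799, so the speed is 0.9780c.

0.9780c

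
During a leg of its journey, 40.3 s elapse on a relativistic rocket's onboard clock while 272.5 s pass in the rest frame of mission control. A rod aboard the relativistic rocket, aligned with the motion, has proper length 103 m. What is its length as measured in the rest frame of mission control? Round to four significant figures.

From Δt = γΔτ: γ = 272.5/40.3 = 6.76179.
L = L₀/γ = 103/6.76179 = 15.23 m.

15.23 m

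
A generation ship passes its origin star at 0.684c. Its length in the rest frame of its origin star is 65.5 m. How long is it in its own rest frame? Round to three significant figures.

With β = 0.684, γ = 1/√(1 − 0.684²) = 1/√0.532144 = 1.3708.
Proper length: L₀ = γ·L = 1.3708 × 65.5 = 89.8 m.

89.8 m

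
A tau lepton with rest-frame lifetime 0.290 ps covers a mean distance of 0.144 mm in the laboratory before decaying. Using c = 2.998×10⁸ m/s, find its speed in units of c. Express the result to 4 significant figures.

d = βγcτ ⇒ βγ = d/(cτ) = 1.440×10^-4 m / (8.6942×10^-5 m) = 1.6563.
β = (βγ)/√(1+(βγ)²) = 1.6563/√3.74333 = 0.8561.

0.8561c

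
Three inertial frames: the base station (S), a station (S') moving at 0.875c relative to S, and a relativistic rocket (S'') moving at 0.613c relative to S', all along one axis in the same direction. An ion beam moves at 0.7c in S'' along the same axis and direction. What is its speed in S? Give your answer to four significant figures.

0.9944c

First combine the ion beam and relativistic rocket (S''→S'): u₁ = (0.7 + 0.613)/(1 + 0.7×0.613) = 1.313/1.4291 = 0.91876.
Then combine with the station (S'→S): u = (0.91876 + 0.875)/(1 + 0.91876×0.875) = 1.79376/1.803915 = 0.99437.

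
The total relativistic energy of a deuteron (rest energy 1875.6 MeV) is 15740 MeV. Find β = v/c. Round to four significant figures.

γ = E/(mc²) = 15740/1875.6 = 8.392.
β = √(1 − 1/γ²) = √(1 − 0.0141994) = √0.9858006 = 0.9929.

0.9929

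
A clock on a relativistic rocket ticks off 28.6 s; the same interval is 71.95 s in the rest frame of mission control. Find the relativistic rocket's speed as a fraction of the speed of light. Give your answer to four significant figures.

γ = Δt/Δτ = 71.95/28.6 = 2.5157.
β = √(1 − 1/γ²) = √(1 − 0.158009) = √0.841991 = 0.9176.

0.9176c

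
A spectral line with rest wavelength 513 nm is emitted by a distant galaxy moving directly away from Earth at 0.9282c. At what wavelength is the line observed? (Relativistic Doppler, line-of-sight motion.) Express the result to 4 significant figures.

2658 nm

Relativistic Doppler for wavelength: λ_obs = λ_src · √((1+β)/(1−β)).
With β = 0.9282: factor = √(1.9282/0.0718) = 5.1822.
λ_obs = 513 × 5.1822 = 2658 nm.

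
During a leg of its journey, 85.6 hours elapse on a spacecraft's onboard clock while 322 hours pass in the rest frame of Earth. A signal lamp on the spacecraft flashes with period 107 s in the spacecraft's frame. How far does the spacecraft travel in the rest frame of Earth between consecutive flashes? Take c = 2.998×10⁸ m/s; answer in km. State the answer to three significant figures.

1.16×10^8 km

From Δt = γΔτ: γ = 322/85.6 = 3.76168.
β = √(1 − 1/γ²) = 0.96402. Lab-frame period = γτ = 3.76168×107 s = 402.5 s. Distance = βc × γτ = 0.96402 × 2.998×10⁸ m/s × 402.5 s = 1.1633×10^11 m = 1.16×10^8 km.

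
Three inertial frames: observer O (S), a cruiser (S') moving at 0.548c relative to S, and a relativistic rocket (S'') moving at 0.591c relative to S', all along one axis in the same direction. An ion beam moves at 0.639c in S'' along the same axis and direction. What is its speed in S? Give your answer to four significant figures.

Apply u = (u'+v)/(1+u'v) twice. Ion beam in the cruiser frame: (0.639+0.591)/(1+0.639·0.591) = 1.23/1.377649 = 0.89283c.
That velocity, transformed to the rest frame of observer O: (0.89283+0.548)/(1+0.89283·0.548) = 1.44083/1.48927084 = 0.96747c.

0.9675c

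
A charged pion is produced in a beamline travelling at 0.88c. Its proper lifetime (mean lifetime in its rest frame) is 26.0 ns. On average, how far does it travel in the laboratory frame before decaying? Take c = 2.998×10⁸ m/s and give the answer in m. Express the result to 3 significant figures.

14.4 m

Lorentz factor: γ = (1 − 0.7744)^(−1/2) = 2.1054.
Lab-frame lifetime: Δt = γτ = 2.1054 × 26.0 ns = 54.74 ns.
Distance: d = vΔt = 0.88 × 2.998×10⁸ m/s × 5.4740×10^-8 s = 14.4 m.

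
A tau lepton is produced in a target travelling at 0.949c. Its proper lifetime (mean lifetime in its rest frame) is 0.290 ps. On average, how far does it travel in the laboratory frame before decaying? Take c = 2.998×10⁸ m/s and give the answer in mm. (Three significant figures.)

With β = 0.949, γ = 1/√(1 − 0.949²) = 1/√0.099399 = 3.1718.
Lab-frame lifetime: Δt = γτ = 3.1718 × 0.290 ps = 0.91982 ps.
Distance: d = vΔt = 0.949 × 2.998×10⁸ m/s × 9.1982×10^-13 s = 2.62×10^-4 m = 0.262 mm.

0.262 mm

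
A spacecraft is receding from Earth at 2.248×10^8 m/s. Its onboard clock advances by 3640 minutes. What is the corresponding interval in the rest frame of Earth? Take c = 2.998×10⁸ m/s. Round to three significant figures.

5500 minutes

β = v/c = (2.248×10^8 m/s)/(2.998×10⁸ m/s) = 0.749833.
γ = 1/√(1 − β²) = 1/√(1 − 0.5622495) = 1/√0.4377505 = 1/0.661627 = 1.5114.
The onboard clock measures proper time, so the interval in the rest frame of Earth is dilated: Δt = γ·Δτ = 1.5114 × 3640 minutes = 5500 minutes.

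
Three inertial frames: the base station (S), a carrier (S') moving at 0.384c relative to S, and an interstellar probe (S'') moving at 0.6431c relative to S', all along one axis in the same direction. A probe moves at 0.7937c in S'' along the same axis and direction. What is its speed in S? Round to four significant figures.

Compose velocities in two stages. Stage 1 (into S'): u₁ = (0.7937+0.6431)/(1+0.7937×0.6431) = 0.95125.
Stage 2 (into S): u = (0.95125+0.384)/(1+0.95125×0.384) = 0.978, so the speed is 0.9780c.

0.9780c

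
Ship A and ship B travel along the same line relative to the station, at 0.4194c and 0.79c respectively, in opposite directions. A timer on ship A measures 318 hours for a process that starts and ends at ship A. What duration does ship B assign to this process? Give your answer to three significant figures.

Speed of ship A in ship B's frame: u = (v_A + v_B)/(1 + v_A v_B/c²) = (0.4194 + 0.79)/(1 + 0.4194×0.79) = 1.2094/1.331326 = 0.90842; |u| = 0.90842c.
At |u| = 0.90842c, γ = (1 − 0.825227)^(−1/2) = 2.392.
Ship A's interval is proper; time dilation gives Δt_B = γΔτ = 2.392 × 318 hours = 761 hours.

761 hours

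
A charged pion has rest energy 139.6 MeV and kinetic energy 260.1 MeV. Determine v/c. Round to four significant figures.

K = (γ−1)mc², so γ = 1 + 260.1/139.6 = 2.8632.
Then v/c = √(1 − γ⁻²) = √(1 − 0.121982) = √0.878018 = 0.9370.

0.9370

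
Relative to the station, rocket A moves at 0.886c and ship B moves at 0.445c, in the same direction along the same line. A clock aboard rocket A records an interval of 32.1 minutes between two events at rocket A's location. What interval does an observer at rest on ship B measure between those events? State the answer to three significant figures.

Transform rocket A's velocity into ship B's frame: (0.886 − 0.445)/(1 − 0.886·0.445) = 0.441/0.60573, so the relative speed is 0.72805c.
At |u| = 0.72805c, γ = (1 − 0.530057)^(−1/2) = 1.4587.
The clock on rocket A records proper time, so ship B measures Δt = γΔτ = 1.4587 × 32.1 = 46.8 minutes.

46.8 minutes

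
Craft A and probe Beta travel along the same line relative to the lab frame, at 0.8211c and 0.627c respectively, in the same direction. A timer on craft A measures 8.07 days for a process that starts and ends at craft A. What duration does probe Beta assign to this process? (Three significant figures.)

8.81 days

Transform craft A's velocity into probe Beta's frame: (0.8211 − 0.627)/(1 − 0.8211·0.627) = 0.1941/0.4851703, so the relative speed is 0.40007c.
At |u| = 0.40007c, γ = (1 − 0.160056)^(−1/2) = 1.0911.
Craft A's interval is proper; time dilation gives Δt_B = γΔτ = 1.0911 × 8.07 days = 8.81 days.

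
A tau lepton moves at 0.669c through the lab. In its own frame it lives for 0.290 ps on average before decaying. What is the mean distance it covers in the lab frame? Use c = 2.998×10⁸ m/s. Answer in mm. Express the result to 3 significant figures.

0.0783 mm

γ = 1/√(1 − β²) = 1/√(1 − 0.447561) = 1/√0.552439 = 1/0.743262 = 1.3454.
Lab-frame lifetime: Δt = γτ = 1.3454 × 0.290 ps = 0.39017 ps.
Distance: d = vΔt = 0.669 × 2.998×10⁸ m/s × 3.9017×10^-13 s = 7.83×10^-5 m = 0.0783 mm.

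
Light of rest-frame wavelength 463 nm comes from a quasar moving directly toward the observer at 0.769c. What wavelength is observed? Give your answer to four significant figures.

167.3 nm

Relativistic Doppler for wavelength: λ_obs = λ_src · √((1−β)/(1+β)).
With β = 0.769: factor = √(0.231/1.769) = 0.36136.
λ_obs = 463 × 0.36136 = 167.3 nm.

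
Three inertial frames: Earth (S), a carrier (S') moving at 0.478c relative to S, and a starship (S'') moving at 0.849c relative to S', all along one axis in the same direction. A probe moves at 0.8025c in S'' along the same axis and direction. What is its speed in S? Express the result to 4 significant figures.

0.9937c

Compose velocities in two stages. Stage 1 (into S'): u₁ = (0.8025+0.849)/(1+0.8025×0.849) = 0.98226.
Stage 2 (into S): u = (0.98226+0.478)/(1+0.98226×0.478) = 0.9937, so the speed is 0.9937c.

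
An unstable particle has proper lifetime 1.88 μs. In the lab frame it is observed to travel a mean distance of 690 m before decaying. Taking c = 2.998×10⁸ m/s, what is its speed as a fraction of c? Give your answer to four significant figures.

Lab distance = (lab lifetime)·v = γτ·βc, so βγ = d/(cτ) = 690.0/(2.998×10⁸ × 1.880×10^-6) = 1.2242.
With βγ = 1.2242: γ² = 1 + (βγ)² = 2.49867, and β = (βγ)/γ = 1.2242/1.58072 = 0.7745.

0.7745c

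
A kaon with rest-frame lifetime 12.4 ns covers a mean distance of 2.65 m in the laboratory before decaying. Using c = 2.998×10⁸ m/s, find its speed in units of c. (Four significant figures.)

Let x = d/(cτ) = 2.650 m / (2.998×10⁸ m/s × 1.240×10^-8 s) = 0.71284. Since d = βγcτ, x = βγ = β/√(1−β²).
Solving: β² = x²/(1+x²) = 0.508141/1.508141 = 0.336932, so β = 0.5805.

0.5805c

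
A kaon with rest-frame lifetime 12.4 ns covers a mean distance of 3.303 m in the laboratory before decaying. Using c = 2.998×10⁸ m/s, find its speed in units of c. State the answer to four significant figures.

0.6642c

Let x = d/(cτ) = 3.303 m / (2.998×10⁸ m/s × 1.240×10^-8 s) = 0.8885. Since d = βγcτ, x = βγ = β/√(1−β²).
Solving: β² = x²/(1+x²) = 0.789432/1.789432 = 0.441163, so β = 0.6642.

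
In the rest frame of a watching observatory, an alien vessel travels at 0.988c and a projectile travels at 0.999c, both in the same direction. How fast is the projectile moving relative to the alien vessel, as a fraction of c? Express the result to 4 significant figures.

0.8469c

Transform to the alien vessel's frame: u' = (u − v)/(1 − uv/c²).
u' = (0.999 − 0.988)/(1 − 0.999×0.988) = 0.011/0.012988 = 0.84694.
Speed in the alien vessel's frame: 0.8469c (in the same direction).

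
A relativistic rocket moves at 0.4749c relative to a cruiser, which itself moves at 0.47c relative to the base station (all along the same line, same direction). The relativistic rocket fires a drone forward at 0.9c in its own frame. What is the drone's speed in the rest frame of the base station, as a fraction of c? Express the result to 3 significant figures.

0.987c

Compose velocities in two stages. Stage 1 (into S'): u₁ = (0.9+0.4749)/(1+0.9×0.4749) = 0.96321.
Stage 2 (into S): u = (0.96321+0.47)/(1+0.96321×0.47) = 0.98658, so the speed is 0.987c.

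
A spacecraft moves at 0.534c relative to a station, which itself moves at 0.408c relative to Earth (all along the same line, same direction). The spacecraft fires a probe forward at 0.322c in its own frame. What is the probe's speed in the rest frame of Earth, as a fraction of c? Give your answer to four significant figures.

0.8770c

Apply u = (u'+v)/(1+u'v) twice. Probe in the station frame: (0.322+0.534)/(1+0.322·0.534) = 0.856/1.171948 = 0.73041c.
That velocity, transformed to the rest frame of Earth: (0.73041+0.408)/(1+0.73041·0.408) = 1.13841/1.29800728 = 0.87704c.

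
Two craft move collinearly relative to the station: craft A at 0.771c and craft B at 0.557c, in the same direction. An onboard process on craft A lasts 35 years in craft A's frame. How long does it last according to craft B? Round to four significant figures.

The velocity of craft A relative to craft B is (0.771 − 0.557)c / (1 − 0.771×0.557) = 0.37507c; relative speed 0.37507c.
γ for this relative speed: γ = 1/√(1 − 0.140678) = 1.0788.
The clock on craft A records proper time, so craft B measures Δt = γΔτ = 1.0788 × 35 = 37.76 years.

37.76 years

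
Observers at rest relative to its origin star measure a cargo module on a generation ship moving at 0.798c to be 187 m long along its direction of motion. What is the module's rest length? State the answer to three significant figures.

310 m

With β = 0.798, γ = 1/√(1 − 0.798²) = 1/√0.363196 = 1.6593.
Proper length: L₀ = γ·L = 1.6593 × 187 = 310 m.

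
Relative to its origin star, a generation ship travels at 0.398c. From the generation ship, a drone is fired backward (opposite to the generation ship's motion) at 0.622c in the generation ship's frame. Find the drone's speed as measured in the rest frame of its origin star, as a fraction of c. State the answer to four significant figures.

0.2977c

Relativistic velocity addition: u = (u' + v)/(1 + u'v/c²), with u' = −0.622c and v = 0.398c.
Numerator: −0.622 + 0.398 = −0.224. Denominator: 1 + (−0.622)(0.398) = 0.752444.
u = −0.224/0.752444 = −0.2977, so the speed is 0.2977c.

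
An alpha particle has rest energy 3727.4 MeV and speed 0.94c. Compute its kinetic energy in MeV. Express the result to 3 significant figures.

7200 MeV

Lorentz factor: γ = (1 − 0.8836)^(−1/2) = 2.9311.
Kinetic energy: K = (γ − 1)mc² = (2.9311 − 1) × 3727.4 MeV = 1.9311 × 3727.4 = 7200 MeV.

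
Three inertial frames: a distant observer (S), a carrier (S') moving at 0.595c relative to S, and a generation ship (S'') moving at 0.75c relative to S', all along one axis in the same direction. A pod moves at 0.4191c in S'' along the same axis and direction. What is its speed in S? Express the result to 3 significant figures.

0.971c

Compose velocities in two stages. Stage 1 (into S'): u₁ = (0.4191+0.75)/(1+0.4191×0.75) = 0.88951.
Stage 2 (into S): u = (0.88951+0.595)/(1+0.88951×0.595) = 0.97074, so the speed is 0.971c.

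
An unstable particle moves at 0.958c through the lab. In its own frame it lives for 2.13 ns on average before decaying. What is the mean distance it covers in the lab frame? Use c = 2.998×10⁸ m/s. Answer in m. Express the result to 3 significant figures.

2.13 m

γ = 1/√(1 − β²) = 1/√(1 − 0.917764) = 1/√0.082236 = 1/0.286768 = 3.4871.
Lab-frame lifetime: Δt = γτ = 3.4871 × 2.13 ns = 7.4275 ns.
Distance: d = vΔt = 0.958 × 2.998×10⁸ m/s × 7.4275×10^-9 s = 2.13 m.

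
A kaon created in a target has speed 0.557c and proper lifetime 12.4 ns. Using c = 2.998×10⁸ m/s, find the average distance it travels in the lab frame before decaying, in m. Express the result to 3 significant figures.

2.49 m

γ = 1/√(1 − β²) = 1/√(1 − 0.310249) = 1/√0.689751 = 1/0.830512 = 1.2041.
Lab-frame lifetime: Δt = γτ = 1.2041 × 12.4 ns = 14.931 ns.
Distance: d = vΔt = 0.557 × 2.998×10⁸ m/s × 1.4931×10^-8 s = 2.49 m.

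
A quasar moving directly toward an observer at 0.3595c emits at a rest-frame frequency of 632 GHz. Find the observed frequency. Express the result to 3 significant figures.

921 GHz

Relativistic Doppler (source moving toward): f_obs = f_src · √((1+β)/(1−β)).
With β = 0.3595: factor = √(1.3595/0.6405) = 1.4569.
f_obs = 632 × 1.4569 = 921 GHz.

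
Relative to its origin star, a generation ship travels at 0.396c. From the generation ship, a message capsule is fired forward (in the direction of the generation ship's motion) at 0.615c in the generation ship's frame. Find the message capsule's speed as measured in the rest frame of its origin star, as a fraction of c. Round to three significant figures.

0.813c

Relativistic velocity addition: u = (u' + v)/(1 + u'v/c²), with u' = 0.615c and v = 0.396c.
Numerator: 0.615 + 0.396 = 1.011. Denominator: 1 + (0.615)(0.396) = 1.24354.
u = 1.011/1.24354 = 0.813, so the speed is 0.813c.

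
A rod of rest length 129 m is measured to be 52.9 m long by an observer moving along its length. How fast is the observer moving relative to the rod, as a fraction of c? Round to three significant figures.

Length contraction gives γ = L₀/L = 129/52.9 = 2.4386.
β = √(1 − 1/γ²) = √0.831841 = 0.912.

0.912c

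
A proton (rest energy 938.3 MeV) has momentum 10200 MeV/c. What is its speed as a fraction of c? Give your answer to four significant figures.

βγ = pc/(mc²) = 10200/938.3 = 10.871.
Since γ² = 1 + (βγ)² = 119.179, γ = √119.179 = 10.9169, and β = (βγ)/γ = 10.871/10.9169 = 0.9958.

0.9958c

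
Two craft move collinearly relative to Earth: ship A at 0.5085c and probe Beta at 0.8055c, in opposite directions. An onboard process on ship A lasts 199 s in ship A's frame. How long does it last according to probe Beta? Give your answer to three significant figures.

550 s

The velocity of ship A relative to probe Beta is (0.5085 + 0.8055)c / (1 + 0.5085×0.8055) = 0.93218c; relative speed 0.93218c.
At |u| = 0.93218c, γ = (1 − 0.86896)^(−1/2) = 2.7625.
The clock on ship A records proper time, so probe Beta measures Δt = γΔτ = 2.7625 × 199 = 550 s.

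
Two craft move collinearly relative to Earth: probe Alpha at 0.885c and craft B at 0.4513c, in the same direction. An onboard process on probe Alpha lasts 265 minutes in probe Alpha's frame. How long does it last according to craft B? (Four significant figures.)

383.1 minutes

The velocity of probe Alpha relative to craft B is (0.885 − 0.4513)c / (1 − 0.885×0.4513) = 0.72211c; relative speed 0.72211c.
γ for this relative speed: γ = 1/√(1 − 0.521443) = 1.4456.
The clock on probe Alpha records proper time, so craft B measures Δt = γΔτ = 1.4456 × 265 = 383.1 minutes.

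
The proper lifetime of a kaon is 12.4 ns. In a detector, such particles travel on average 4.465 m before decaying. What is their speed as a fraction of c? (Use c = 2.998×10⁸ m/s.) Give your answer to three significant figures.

Let x = d/(cτ) = 4.465 m / (2.998×10⁸ m/s × 1.240×10^-8 s) = 1.2011. Since d = βγcτ, x = βγ = β/√(1−β²).
Solving: β² = x²/(1+x²) = 1.44264/2.44264 = 0.590607, so β = 0.769.

0.769c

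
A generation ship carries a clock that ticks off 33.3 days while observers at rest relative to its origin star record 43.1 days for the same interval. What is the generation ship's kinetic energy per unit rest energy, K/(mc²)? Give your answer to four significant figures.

0.2943

The time-dilation ratio gives γ = 43.1/33.3 = 1.29429.
Since K = (γ−1)mc², K/(mc²) = 1.29429 − 1 = 0.2943.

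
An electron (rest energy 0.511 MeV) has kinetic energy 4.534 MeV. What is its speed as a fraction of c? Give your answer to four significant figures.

0.9949c

γ = 1 + K/(mc²) = 1 + 4.534/0.511 = 9.8728.
β = √(1 − 1/γ²) = √(1 − 0.0102593) = √0.9897407 = 0.9949.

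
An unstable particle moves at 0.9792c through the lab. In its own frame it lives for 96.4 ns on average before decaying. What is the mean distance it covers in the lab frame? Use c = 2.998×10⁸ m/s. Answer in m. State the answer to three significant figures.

139 m

With β = 0.9792, γ = 1/√(1 − 0.9792²) = 1/√0.04116736 = 4.9286.
Lab-frame lifetime: Δt = γτ = 4.9286 × 96.4 ns = 475.12 ns.
Distance: d = vΔt = 0.9792 × 2.998×10⁸ m/s × 4.7512×10^-7 s = 139 m.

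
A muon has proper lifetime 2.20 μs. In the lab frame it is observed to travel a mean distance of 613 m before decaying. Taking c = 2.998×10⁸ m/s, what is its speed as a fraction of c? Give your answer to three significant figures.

Lab distance = (lab lifetime)·v = γτ·βc, so βγ = d/(cτ) = 613.0/(2.998×10⁸ × 2.200×10^-6) = 0.92941.
With βγ = 0.92941: γ² = 1 + (βγ)² = 1.863803, and β = (βγ)/γ = 0.92941/1.36521 = 0.681.

0.681c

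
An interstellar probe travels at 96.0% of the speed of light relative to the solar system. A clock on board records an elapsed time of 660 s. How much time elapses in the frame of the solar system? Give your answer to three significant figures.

γ = 1/√(1 − β²) = 1/√(1 − 0.9216) = 1/√0.0784 = 1/0.28 = 3.5714.
The onboard clock measures proper time, so the interval in the rest frame of the solar system is dilated: Δt = γ·Δτ = 3.5714 × 660 s = 2360 s.

2360 s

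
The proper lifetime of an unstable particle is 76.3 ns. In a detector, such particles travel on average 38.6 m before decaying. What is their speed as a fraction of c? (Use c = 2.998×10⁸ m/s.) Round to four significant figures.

0.8603c

Lab distance = (lab lifetime)·v = γτ·βc, so βγ = d/(cτ) = 38.60/(2.998×10⁸ × 7.630×10^-8) = 1.6875.
With βγ = 1.6875: γ² = 1 + (βγ)² = 3.84766, and β = (βγ)/γ = 1.6875/1.96155 = 0.8603.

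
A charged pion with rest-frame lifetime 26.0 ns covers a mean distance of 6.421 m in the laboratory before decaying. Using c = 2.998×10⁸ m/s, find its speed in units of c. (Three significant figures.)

0.636c

Lab distance = (lab lifetime)·v = γτ·βc, so βγ = d/(cτ) = 6.421/(2.998×10⁸ × 2.600×10^-8) = 0.82375.
With βγ = 0.82375: γ² = 1 + (βγ)² = 1.678564, and β = (βγ)/γ = 0.82375/1.29559 = 0.636.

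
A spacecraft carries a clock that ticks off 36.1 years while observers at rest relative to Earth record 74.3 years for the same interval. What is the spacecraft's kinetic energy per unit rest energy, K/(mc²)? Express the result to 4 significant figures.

1.058

The time-dilation ratio gives γ = 74.3/36.1 = 2.05817.
Since K = (γ−1)mc², K/(mc²) = 2.05817 − 1 = 1.058.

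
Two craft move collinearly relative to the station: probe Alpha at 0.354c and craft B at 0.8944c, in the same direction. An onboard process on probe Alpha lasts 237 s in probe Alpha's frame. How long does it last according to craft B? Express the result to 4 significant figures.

Speed of probe Alpha in craft B's frame: u = (v_A − v_B)/(1 − v_A v_B/c²) = (0.354 − 0.8944)/(1 − 0.354×0.8944) = −0.5404/0.6833824 = −0.79077; |u| = 0.79077c.
At |u| = 0.79077c, γ = (1 − 0.625317)^(−1/2) = 1.6337.
Probe Alpha's interval is proper; time dilation gives Δt_B = γΔτ = 1.6337 × 237 s = 387.2 s.

387.2 s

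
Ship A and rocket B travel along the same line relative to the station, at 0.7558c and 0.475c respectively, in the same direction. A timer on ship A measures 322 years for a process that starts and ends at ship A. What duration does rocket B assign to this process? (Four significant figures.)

Speed of ship A in rocket B's frame: u = (v_A − v_B)/(1 − v_A v_B/c²) = (0.7558 − 0.475)/(1 − 0.7558×0.475) = 0.2808/0.640995 = 0.43807; |u| = 0.43807c.
At |u| = 0.43807c, γ = (1 − 0.191905)^(−1/2) = 1.1124.
The clock on ship A records proper time, so rocket B measures Δt = γΔτ = 1.1124 × 322 = 358.2 years.

358.2 years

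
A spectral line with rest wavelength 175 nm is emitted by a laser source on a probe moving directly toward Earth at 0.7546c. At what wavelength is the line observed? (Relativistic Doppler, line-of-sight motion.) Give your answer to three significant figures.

Relativistic Doppler for wavelength: λ_obs = λ_src · √((1−β)/(1+β)).
With β = 0.7546: factor = √(0.2454/1.7546) = 0.37398.
λ_obs = 175 × 0.37398 = 65.4 nm.

65.4 nm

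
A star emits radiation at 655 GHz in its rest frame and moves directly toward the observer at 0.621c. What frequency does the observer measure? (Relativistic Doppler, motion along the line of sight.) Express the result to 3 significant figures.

1350 GHz

Relativistic Doppler (source moving toward): f_obs = f_src · √((1+β)/(1−β)).
With β = 0.621: factor = √(1.621/0.379) = 2.0681.
f_obs = 655 × 2.0681 = 1350 GHz.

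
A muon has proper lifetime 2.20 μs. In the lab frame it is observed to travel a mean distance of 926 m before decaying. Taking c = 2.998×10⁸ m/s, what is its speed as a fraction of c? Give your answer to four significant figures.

0.8145c

Let x = d/(cτ) = 926.0 m / (2.998×10⁸ m/s × 2.200×10^-6 s) = 1.404. Since d = βγcτ, x = βγ = β/√(1−β²).
Solving: β² = x²/(1+x²) = 1.97122/2.97122 = 0.663438, so β = 0.8145.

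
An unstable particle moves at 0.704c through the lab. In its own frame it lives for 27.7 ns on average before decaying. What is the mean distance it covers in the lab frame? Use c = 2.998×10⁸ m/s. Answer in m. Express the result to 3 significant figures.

8.23 m

β² = 0.495616, so γ = 1/√0.504384 = 1.4081.
Lab-frame lifetime: Δt = γτ = 1.4081 × 27.7 ns = 39.004 ns.
Distance: d = vΔt = 0.704 × 2.998×10⁸ m/s × 3.9004×10^-8 s = 8.23 m.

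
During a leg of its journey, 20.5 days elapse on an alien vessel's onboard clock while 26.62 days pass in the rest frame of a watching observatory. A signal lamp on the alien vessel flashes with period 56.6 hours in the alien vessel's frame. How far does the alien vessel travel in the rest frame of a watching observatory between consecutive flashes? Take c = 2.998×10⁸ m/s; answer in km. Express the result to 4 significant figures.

γ = Δt/Δτ = 26.62/20.5 = 1.29854.
β = √(1 − 1/γ²) = 0.63793. Lab-frame period = γτ = 1.29854×56.6 hours = 73.497 hours. Distance = βc × γτ = 0.63793 × 2.998×10⁸ m/s × 264589.2 s = 5.0603×10^13 m = 5.060×10^10 km.

5.060×10^10 km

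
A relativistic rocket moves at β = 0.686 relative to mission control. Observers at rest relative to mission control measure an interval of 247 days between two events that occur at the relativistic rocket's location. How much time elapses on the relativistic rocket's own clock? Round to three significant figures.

180 days

With β = 0.686, γ = 1/√(1 − 0.686²) = 1/√0.529404 = 1.3744.
The relativistic rocket's clock runs slow as seen from mission control, so Δτ = Δt/γ = 247/1.3744 = 180 days.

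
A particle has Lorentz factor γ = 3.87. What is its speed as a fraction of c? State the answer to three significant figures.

0.966c

β = √(1 − 1/γ²) = √(1 − 1/14.9769) = √0.933231 = 0.966.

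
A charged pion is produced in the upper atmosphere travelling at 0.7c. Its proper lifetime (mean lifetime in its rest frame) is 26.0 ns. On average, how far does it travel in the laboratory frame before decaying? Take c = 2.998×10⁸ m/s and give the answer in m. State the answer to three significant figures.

γ = 1/√(1 − β²) = 1/√(1 − 0.49) = 1/√0.51 = 1/0.714143 = 1.4003.
Lab-frame lifetime: Δt = γτ = 1.4003 × 26.0 ns = 36.408 ns.
Distance: d = vΔt = 0.7 × 2.998×10⁸ m/s × 3.6408×10^-8 s = 7.64 m.

7.64 m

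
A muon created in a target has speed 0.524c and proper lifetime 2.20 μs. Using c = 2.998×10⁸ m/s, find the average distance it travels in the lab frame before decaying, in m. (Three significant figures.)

406 m

Lorentz factor: γ = (1 − 0.274576)^(−1/2) = 1.1741.
Lab-frame lifetime: Δt = γτ = 1.1741 × 2.20 μs = 2.583 μs.
Distance: d = vΔt = 0.524 × 2.998×10⁸ m/s × 2.5830×10^-6 s = 406 m.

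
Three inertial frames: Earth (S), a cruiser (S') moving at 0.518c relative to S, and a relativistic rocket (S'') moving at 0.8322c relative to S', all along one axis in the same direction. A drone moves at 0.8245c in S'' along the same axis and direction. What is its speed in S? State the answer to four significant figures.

Compose velocities in two stages. Stage 1 (into S'): u₁ = (0.8245+0.8322)/(1+0.8245×0.8322) = 0.98253.
Stage 2 (into S): u = (0.98253+0.518)/(1+0.98253×0.518) = 0.99442, so the speed is 0.9944c.

0.9944c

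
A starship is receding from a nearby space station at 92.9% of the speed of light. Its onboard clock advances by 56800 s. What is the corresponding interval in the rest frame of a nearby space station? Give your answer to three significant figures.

1.53×10^5 s

β² = 0.863041, so γ = 1/√0.136959 = 2.7021.
The onboard clock measures proper time, so the interval in the rest frame of a nearby space station is dilated: Δt = γ·Δτ = 2.7021 × 56800 s = 1.53×10^5 s.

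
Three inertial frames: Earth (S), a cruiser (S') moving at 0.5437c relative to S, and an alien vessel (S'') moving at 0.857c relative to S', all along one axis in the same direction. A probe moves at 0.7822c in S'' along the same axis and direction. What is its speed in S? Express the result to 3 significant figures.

Apply u = (u'+v)/(1+u'v) twice. Probe in the cruiser frame: (0.7822+0.857)/(1+0.7822·0.857) = 1.6392/1.6703454 = 0.98135c.
That velocity, transformed to the rest frame of Earth: (0.98135+0.5437)/(1+0.98135·0.5437) = 1.52505/1.533559995 = 0.99445c.

0.994c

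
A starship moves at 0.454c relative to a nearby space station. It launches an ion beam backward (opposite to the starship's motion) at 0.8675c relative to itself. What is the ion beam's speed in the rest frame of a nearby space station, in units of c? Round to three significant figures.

In units of c, u = (u' + v)/(1 + u'v) with u' = −0.8675 and v = 0.454.
Numerator: −0.8675 + 0.454 = −0.4135. Denominator: 1 + (−0.8675)(0.454) = 0.606155.
u = −0.4135/0.606155 = −0.68217, so the speed is 0.682c.

0.682c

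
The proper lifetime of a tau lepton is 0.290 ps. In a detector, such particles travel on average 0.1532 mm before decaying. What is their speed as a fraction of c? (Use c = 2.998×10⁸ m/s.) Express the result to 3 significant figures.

Let x = d/(cτ) = 1.532×10^-4 m / (2.998×10⁸ m/s × 2.900×10^-13 s) = 1.7621. Since d = βγcτ, x = βγ = β/√(1−β²).
Solving: β² = x²/(1+x²) = 3.105/4.105 = 0.756395, so β = 0.870.

0.870c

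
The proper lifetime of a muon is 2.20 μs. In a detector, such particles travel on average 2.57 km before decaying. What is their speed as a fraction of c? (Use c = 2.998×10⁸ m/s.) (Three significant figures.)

0.969c

d = βγcτ ⇒ βγ = d/(cτ) = 2570 m / (659.56 m) = 3.8965.
β = (βγ)/√(1+(βγ)²) = 3.8965/√16.1827 = 0.969.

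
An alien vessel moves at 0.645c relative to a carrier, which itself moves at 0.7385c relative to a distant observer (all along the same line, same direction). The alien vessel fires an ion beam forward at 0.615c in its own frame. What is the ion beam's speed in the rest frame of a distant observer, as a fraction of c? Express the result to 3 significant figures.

Apply u = (u'+v)/(1+u'v) twice. Ion beam in the carrier frame: (0.615+0.645)/(1+0.615·0.645) = 1.26/1.396675 = 0.90214c.
That velocity, transformed to the rest frame of a distant observer: (0.90214+0.7385)/(1+0.90214·0.7385) = 1.64064/1.66623039 = 0.98464c.

0.985c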